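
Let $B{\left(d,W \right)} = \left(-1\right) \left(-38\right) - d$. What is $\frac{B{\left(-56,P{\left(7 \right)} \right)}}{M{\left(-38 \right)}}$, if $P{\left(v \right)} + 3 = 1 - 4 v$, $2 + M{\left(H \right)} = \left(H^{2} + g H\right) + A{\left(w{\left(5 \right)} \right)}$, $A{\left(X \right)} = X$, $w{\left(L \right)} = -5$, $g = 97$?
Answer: $- \frac{94}{2249} \approx -0.041796$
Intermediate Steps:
$M{\left(H \right)} = -7 + H^{2} + 97 H$ ($M{\left(H \right)} = -2 - \left(5 - H^{2} - 97 H\right) = -2 + \left(-5 + H^{2} + 97 H\right) = -7 + H^{2} + 97 H$)
$P{\left(v \right)} = -2 - 4 v$ ($P{\left(v \right)} = -3 - \left(-1 + 4 v\right) = -2 - 4 v$)
$B{\left(d,W \right)} = 38 - d$
$\frac{B{\left(-56,P{\left(7 \right)} \right)}}{M{\left(-38 \right)}} = \frac{38 - -56}{-7 + \left(-38\right)^{2} + 97 \left(-38\right)} = \frac{38 + 56}{-7 + 1444 - 3686} = \frac{94}{-2249} = 94 \left(- \frac{1}{2249}\right) = - \frac{94}{2249}$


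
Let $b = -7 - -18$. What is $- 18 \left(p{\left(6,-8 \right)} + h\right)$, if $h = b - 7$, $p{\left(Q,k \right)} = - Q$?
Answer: $36$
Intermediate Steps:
$b = 11$ ($b = -7 + 18 = 11$)
$h = 4$ ($h = 11 - 7 = 4$)
$- 18 \left(p{\left(6,-8 \right)} + h\right) = - 18 \left(\left(-1\right) 6 + 4\right) = - 18 \left(-6 + 4\right) = \left(-18\right) \left(-2\right) = 36$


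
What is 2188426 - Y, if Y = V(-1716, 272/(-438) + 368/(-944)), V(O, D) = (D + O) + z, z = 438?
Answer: 28293178445/12921 ≈ 2.1897e+6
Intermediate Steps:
V(O, D) = 438 + D + O (V(O, D) = (D + O) + 438 = 438 + D + O)
Y = -16526099/12921 (Y = 438 + (272/(-438) + 368/(-944)) - 1716 = 438 + (272*(-1/438) + 368*(-1/944)) - 1716 = 438 + (-136/219 - 23/59) - 1716 = 438 - 13061/12921 - 1716 = -16526099/12921 ≈ -1279.0)
2188426 - Y = 2188426 - 1*(-16526099/12921) = 2188426 + 16526099/12921 = 28293178445/12921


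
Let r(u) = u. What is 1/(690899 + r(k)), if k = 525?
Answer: 1/691424 ≈ 1.4463e-6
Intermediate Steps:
1/(690899 + r(k)) = 1/(690899 + 525) = 1/691424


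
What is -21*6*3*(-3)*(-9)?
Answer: -10206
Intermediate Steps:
-21*6*3*(-3)*(-9) = -378*(-3)*(-9) = -21*(-54)*(-9) = 1134*(-9) = -10206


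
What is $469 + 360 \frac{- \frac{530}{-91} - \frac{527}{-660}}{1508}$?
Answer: $\frac{355172897}{754754} \approx 470.58$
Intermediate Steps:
$469 + 360 \frac{- \frac{530}{-91} - \frac{527}{-660}}{1508} = 469 + 360 \left(\left(-530\right) \left(- \frac{1}{91}\right) - - \frac{527}{660}\right) \frac{1}{1508} = 469 + 360 \left(\frac{530}{91} + \frac{527}{660}\right) \frac{1}{1508} = 469 + 360 \cdot \frac{397757}{60060} \cdot \frac{1}{1508} = 469 + 360 \cdot \frac{397757}{90570480} = 469 + \frac{1193271}{754754} = \frac{355172897}{754754}$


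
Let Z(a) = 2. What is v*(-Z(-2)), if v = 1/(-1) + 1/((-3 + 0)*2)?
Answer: 7/3 ≈ 2.3333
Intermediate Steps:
v = -7/6 (v = 1*(-1) + (1/2)/(-3) = -1 - 1/3*1/2 = -1 - 1/6 = -7/6 ≈ -1.1667)
v*(-Z(-2)) = -(-7)*2/6 = -7/6*(-2) = 7/3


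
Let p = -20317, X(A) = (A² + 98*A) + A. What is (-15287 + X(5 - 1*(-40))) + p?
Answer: -29124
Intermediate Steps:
X(A) = A² + 99*A
(-15287 + X(5 - 1*(-40))) + p = (-15287 + (5 - 1*(-40))*(99 + (5 - 1*(-40)))) - 20317 = (-15287 + (5 + 40)*(99 + (5 + 40))) - 20317 = (-15287 + 45*(99 + 45)) - 20317 = (-15287 + 45*144) - 20317 = (-15287 + 6480) - 20317 = -8807 - 20317 = -29124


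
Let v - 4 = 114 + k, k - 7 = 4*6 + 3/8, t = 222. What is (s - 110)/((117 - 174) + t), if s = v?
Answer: 21/88 ≈ 0.23864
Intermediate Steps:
k = 251/8 (k = 7 + (4*6 + 3/8) = 7 + (24 + 3*(⅛)) = 7 + (24 + 3/8) = 7 + 195/8 = 251/8 ≈ 31.375)
v = 1195/8 (v = 4 + (114 + 251/8) = 4 + 1163/8 = 1195/8 ≈ 149.38)
s = 1195/8 ≈ 149.38
(s - 110)/((117 - 174) + t) = (1195/8 - 110)/((117 - 174) + 222) = 315/(8*(-57 + 222)) = (315/8)/165 = (315/8)*(1/165) = 21/88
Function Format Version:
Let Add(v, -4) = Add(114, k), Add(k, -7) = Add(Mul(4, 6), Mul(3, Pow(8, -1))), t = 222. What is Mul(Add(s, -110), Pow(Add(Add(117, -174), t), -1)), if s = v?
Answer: Rational(21, 88) ≈ 0.23864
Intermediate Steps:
k = Rational(251, 8) (k = Add(7, Add(Mul(4, 6), Mul(3, Pow(8, -1)))) = Add(7, Add(24, Mul(3, Rational(1, 8)))) = Add(7, Add(24, Rational(3, 8))) = Add(7, Rational(195, 8)) = Rational(251, 8) ≈ 31.375)
v = Rational(1195, 8) (v = Add(4, Add(114, Rational(251, 8))) = Add(4, Rational(1163, 8)) = Rational(1195, 8) ≈ 149.38)
s = Rational(1195, 8) ≈ 149.38
Mul(Add(s, -110), Pow(Add(Add(117, -174), t), -1)) = Mul(Add(Rational(1195, 8), -110), Pow(Add(Add(117, -174), 222), -1)) = Mul(Rational(315, 8), Pow(Add(-57, 222), -1)) = Mul(Rational(315, 8), Pow(165, -1)) = Mul(Rational(315, 8), Rational(1, 165)) = Rational(21, 88)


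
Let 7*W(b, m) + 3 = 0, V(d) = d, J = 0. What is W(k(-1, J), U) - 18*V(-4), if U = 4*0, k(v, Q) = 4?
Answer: 501/7 ≈ 71.571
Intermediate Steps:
U = 0
W(b, m) = -3/7 (W(b, m) = -3/7 + (⅐)*0 = -3/7 + 0 = -3/7)
W(k(-1, J), U) - 18*V(-4) = -3/7 - 18*(-4) = -3/7 + 72 = 501/7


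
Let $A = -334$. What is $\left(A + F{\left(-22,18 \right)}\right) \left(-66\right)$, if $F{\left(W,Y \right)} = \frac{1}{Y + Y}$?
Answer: $\frac{132253}{6} \approx 22042.0$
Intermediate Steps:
$F{\left(W,Y \right)} = \frac{1}{2 Y}$
$\left(A + F{\left(-22,18 \right)}\right) \left(-66\right) = \left(-334 + \frac{1}{2 \cdot 18}\right) \left(-66\right) = \left(-334 + \frac{1}{2} \cdot \frac{1}{18}\right) \left(-66\right) = \left(-334 + \frac{1}{36}\right) \left(-66\right) = \left(- \frac{12023}{36}\right) \left(-66\right) = \frac{132253}{6}$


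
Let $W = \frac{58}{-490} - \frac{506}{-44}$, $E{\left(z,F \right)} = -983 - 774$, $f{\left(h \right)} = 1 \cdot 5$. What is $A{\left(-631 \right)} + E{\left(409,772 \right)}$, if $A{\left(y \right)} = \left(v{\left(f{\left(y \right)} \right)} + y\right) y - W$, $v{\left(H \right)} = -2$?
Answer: $\frac{194850763}{490} \approx 3.9765 \cdot 10^{5}$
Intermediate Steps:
$f{\left(h \right)} = 5$
$E{\left(z,F \right)} = -1757$
$W = \frac{5577}{490}$ ($W = 58 \left(- \frac{1}{490}\right) - - \frac{23}{2} = - \frac{29}{245} + \frac{23}{2} = \frac{5577}{490} \approx 11.382$)
$A{\left(y \right)} = - \frac{5577}{490} + y \left(-2 + y\right)$ ($A{\left(y \right)} = \left(-2 + y\right) y - \frac{5577}{490} = y \left(-2 + y\right) - \frac{5577}{490} = - \frac{5577}{490} + y \left(-2 + y\right)$)
$A{\left(-631 \right)} + E{\left(409,772 \right)} = \left(- \frac{5577}{490} + \left(-631\right)^{2} - -1262\right) - 1757 = \left(- \frac{5577}{490} + 398161 + 1262\right) - 1757 = \frac{195711693}{490} - 1757 = \frac{194850763}{490}$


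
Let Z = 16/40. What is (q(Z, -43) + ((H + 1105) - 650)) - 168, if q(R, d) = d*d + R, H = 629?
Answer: 13827/5 ≈ 2765.4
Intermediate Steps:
Z = ⅖ (Z = 16*(1/40) = ⅖ ≈ 0.40000)
q(R, d) = R + d² (q(R, d) = d² + R = R + d²)
(q(Z, -43) + ((H + 1105) - 650)) - 168 = ((⅖ + (-43)²) + ((629 + 1105) - 650)) - 168 = ((⅖ + 1849) + (1734 - 650)) - 168 = (9247/5 + 1084) - 168 = 14667/5 - 168 = 13827/5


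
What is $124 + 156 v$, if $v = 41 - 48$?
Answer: $-968$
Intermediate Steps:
$v = -7$ ($v = 41 - 48 = -7$)
$124 + 156 v = 124 + 156 \left(-7\right) = 124 - 1092 = -968$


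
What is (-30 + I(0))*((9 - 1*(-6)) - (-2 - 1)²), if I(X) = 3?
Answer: -162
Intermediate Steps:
(-30 + I(0))*((9 - 1*(-6)) - (-2 - 1)²) = (-30 + 3)*((9 - 1*(-6)) - (-2 - 1)²) = -27*((9 + 6) - 1*(-3)²) = -27*(15 - 1*9) = -27*(15 - 9) = -27*6 = -162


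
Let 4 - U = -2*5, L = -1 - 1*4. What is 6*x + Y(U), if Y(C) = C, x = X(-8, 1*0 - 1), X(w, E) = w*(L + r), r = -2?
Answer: 350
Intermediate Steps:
L = -5 (L = -1 - 4 = -5)
U = 14 (U = 4 - (-2)*5 = 4 - 1*(-10) = 4 + 10 = 14)
X(w, E) = -7*w (X(w, E) = w*(-5 - 2) = w*(-7) = -7*w)
x = 56 (x = -7*(-8) = 56)
6*x + Y(U) = 6*56 + 14 = 336 + 14 = 350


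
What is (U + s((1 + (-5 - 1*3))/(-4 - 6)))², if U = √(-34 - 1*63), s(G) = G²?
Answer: -967599/10000 + 49*I*√97/50 ≈ -96.76 + 9.6519*I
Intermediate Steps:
U = I*√97 (U = √(-34 - 63) = √(-97) = I*√97 ≈ 9.8489*I)
(U + s((1 + (-5 - 1*3))/(-4 - 6)))² = (I*√97 + ((1 + (-5 - 1*3))/(-4 - 6))²)² = (I*√97 + ((1 + (-5 - 3))/(-10))²)² = (I*√97 + ((1 - 8)*(-⅒))²)² = (I*√97 + (-7*(-⅒))²)² = (I*√97 + (7/10)²)² = (I*√97 + 49/100)² = (49/100 + I*√97)²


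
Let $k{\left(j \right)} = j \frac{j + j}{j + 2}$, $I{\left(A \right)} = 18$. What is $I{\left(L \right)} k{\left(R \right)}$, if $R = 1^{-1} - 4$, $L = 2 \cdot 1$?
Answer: $-324$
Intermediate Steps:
$L = 2$
$R = -3$ ($R = 1 - 4 = -3$)
$k{\left(j \right)} = \frac{2 j^{2}}{2 + j}$ ($k{\left(j \right)} = j \frac{2 j}{2 + j} = \frac{2 j^{2}}{2 + j}$)
$I{\left(L \right)} k{\left(R \right)} = 18 \frac{2 \left(-3\right)^{2}}{2 - 3} = 18 \cdot 2 \cdot 9 \frac{1}{-1} = 18 \cdot 2 \cdot 9 \left(-1\right) = 18 \left(-18\right) = -324$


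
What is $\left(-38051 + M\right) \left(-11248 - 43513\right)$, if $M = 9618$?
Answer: $1557019513$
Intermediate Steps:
$\left(-38051 + M\right) \left(-11248 - 43513\right) = \left(-38051 + 9618\right) \left(-11248 - 43513\right) = \left(-28433\right) \left(-54761\right) = 1557019513$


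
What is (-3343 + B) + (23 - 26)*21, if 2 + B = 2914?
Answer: -494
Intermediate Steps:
B = 2912 (B = -2 + 2914 = 2912)
(-3343 + B) + (23 - 26)*21 = (-3343 + 2912) + (23 - 26)*21 = -431 - 3*21 = -431 - 63 = -494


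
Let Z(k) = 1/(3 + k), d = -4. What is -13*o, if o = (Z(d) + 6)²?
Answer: -325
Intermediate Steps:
o = 25 (o = (1/(3 - 4) + 6)² = (1/(-1) + 6)² = (-1 + 6)² = 5² = 25)
-13*o = -13*25 = -325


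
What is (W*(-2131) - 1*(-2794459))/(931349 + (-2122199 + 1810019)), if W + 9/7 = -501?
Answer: 27053809/4334183 ≈ 6.2420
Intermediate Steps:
W = -3516/7 (W = -9/7 - 501 = -3516/7 ≈ -502.29)
(W*(-2131) - 1*(-2794459))/(931349 + (-2122199 + 1810019)) = (-3516/7*(-2131) - 1*(-2794459))/(931349 + (-2122199 + 1810019)) = (7492596/7 + 2794459)/(931349 - 312180) = (27053809/7)/619169 = (27053809/7)*(1/619169) = 27053809/4334183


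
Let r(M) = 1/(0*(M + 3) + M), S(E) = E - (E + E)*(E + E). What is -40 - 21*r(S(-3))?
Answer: -513/13 ≈ -39.462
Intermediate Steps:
S(E) = E - 4*E² (S(E) = E - 2*E*2*E = E - 4*E²)
r(M) = 1/M (r(M) = 1/(0*(3 + M) + M) = 1/(0 + M) = 1/M)
-40 - 21*r(S(-3)) = -40 - 21*(-1/(3*(1 - 4*(-3)))) = -40 - 21*(-1/(3*(1 + 12))) = -40 - 21/((-3*13)) = -40 - 21/(-39) = -40 - 21*(-1/39) = -40 + 7/13 = -513/13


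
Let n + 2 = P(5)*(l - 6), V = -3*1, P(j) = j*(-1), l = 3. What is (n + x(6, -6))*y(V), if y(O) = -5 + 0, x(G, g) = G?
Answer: -95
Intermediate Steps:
P(j) = -j
V = -3
y(O) = -5
n = 13 (n = -2 + (-1*5)*(3 - 6) = -2 - 5*(-3) = -2 + 15 = 13)
(n + x(6, -6))*y(V) = (13 + 6)*(-5) = 19*(-5) = -95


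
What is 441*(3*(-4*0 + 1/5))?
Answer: 1323/5 ≈ 264.60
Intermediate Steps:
441*(3*(-4*0 + 1/5)) = 441*(3*(0 + 1/5)) = 441*(3*(1/5)) = 441*(3/5) = 1323/5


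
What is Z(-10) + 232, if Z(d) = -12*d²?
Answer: -968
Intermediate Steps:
Z(-10) + 232 = -12*(-10)² + 232 = -12*100 + 232 = -1200 + 232 = -968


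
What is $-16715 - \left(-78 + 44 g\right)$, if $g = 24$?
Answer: $-17693$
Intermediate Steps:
$-16715 - \left(-78 + 44 g\right) = -16715 - \left(-78 + 44 \cdot 24\right) = -16715 - \left(-78 + 1056\right) = -16715 - 978 = -17693$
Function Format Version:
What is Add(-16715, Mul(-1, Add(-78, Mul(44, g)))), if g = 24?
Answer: -17693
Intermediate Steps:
Add(-16715, Mul(-1, Add(-78, Mul(44, g)))) = Add(-16715, Mul(-1, Add(-78, Mul(44, 24)))) = Add(-16715, Mul(-1, Add(-78, 1056))) = Add(-16715, Mul(-1, 978)) = Add(-16715, -978) = -17693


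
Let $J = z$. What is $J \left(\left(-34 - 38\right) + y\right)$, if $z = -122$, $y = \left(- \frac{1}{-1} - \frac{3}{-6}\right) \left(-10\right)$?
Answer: $10614$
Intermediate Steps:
$y = -15$ ($y = \left(\left(-1\right) \left(-1\right) - - \frac{1}{2}\right) \left(-10\right) = \left(1 + \frac{1}{2}\right) \left(-10\right) = \frac{3}{2} \left(-10\right) = -15$)
$J = -122$
$J \left(\left(-34 - 38\right) + y\right) = - 122 \left(\left(-34 - 38\right) - 15\right) = - 122 \left(-72 - 15\right) = \left(-122\right) \left(-87\right) = 10614$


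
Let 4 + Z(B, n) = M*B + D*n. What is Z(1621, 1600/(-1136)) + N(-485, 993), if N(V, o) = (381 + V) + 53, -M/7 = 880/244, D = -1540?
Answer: -168084345/4331 ≈ -38810.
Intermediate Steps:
M = -1540/61 (M = -6160/244 = -7*220/61 = -1540/61 ≈ -25.246)
N(V, o) = 434 + V
Z(B, n) = -4 - 1540*n - 1540*B/61 (Z(B, n) = -4 + (-1540*B/61 - 1540*n) = -4 + (-1540*n - 1540*B/61) = -4 - 1540*n - 1540*B/61)
Z(1621, 1600/(-1136)) + N(-485, 993) = (-4 - 2464000/(-1136) - 1540/61*1621) + (434 - 485) = (-4 - 2464000*(-1)/1136 - 2496340/61) - 51 = (-4 - 1540*(-100/71) - 2496340/61) - 51 = (-4 + 154000/71 - 2496340/61) - 51 = -167863464/4331 - 51 = -168084345/4331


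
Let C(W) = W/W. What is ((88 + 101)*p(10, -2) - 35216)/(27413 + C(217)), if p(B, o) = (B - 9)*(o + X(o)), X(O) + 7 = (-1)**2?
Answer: -18364/13707 ≈ -1.3398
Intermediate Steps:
X(O) = -6 (X(O) = -7 + (-1)**2 = -7 + 1 = -6)
p(B, o) = (-9 + B)*(-6 + o) (p(B, o) = (B - 9)*(o - 6) = (-9 + B)*(-6 + o))
C(W) = 1
((88 + 101)*p(10, -2) - 35216)/(27413 + C(217)) = ((88 + 101)*(54 - 9*(-2) - 6*10 + 10*(-2)) - 35216)/(27413 + 1) = (189*(54 + 18 - 60 - 20) - 35216)/27414 = (189*(-8) - 35216)*(1/27414) = (-1512 - 35216)*(1/27414) = -36728*1/27414 = -18364/13707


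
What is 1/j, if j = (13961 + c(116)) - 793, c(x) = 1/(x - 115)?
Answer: 1/13169 ≈ 7.5936e-5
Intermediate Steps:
c(x) = 1/(-115 + x)
j = 13169 (j = (13961 + 1/(-115 + 116)) - 793 = (13961 + 1/1) - 793 = (13961 + 1) - 793 = 13962 - 793 = 13169)
1/j = 1/13169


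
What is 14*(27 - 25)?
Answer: 28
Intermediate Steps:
14*(27 - 25) = 14*2 = 28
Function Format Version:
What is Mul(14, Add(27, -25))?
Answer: 28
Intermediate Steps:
Mul(14, Add(27, -25)) = Mul(14, 2) = 28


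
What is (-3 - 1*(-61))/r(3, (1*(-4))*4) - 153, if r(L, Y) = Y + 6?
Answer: -794/5 ≈ -158.80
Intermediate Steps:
r(L, Y) = 6 + Y
(-3 - 1*(-61))/r(3, (1*(-4))*4) - 153 = (-3 - 1*(-61))/(6 + (1*(-4))*4) - 153 = (-3 + 61)/(6 - 4*4) - 153 = 58/(6 - 16) - 153 = 58/(-10) - 153 = -⅒*58 - 153 = -29/5 - 153 = -794/5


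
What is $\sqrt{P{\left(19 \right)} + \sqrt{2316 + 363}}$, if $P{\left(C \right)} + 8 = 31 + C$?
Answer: $\sqrt{42 + \sqrt{2679}} \approx 9.6829$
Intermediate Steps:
$P{\left(C \right)} = 23 + C$ ($P{\left(C \right)} = -8 + \left(31 + C\right) = 23 + C$)
$\sqrt{P{\left(19 \right)} + \sqrt{2316 + 363}} = \sqrt{\left(23 + 19\right) + \sqrt{2316 + 363}} = \sqrt{42 + \sqrt{2679}}$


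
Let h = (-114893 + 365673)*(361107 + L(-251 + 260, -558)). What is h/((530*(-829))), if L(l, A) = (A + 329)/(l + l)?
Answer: -81499700683/395433 ≈ -2.0610e+5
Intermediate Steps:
L(l, A) = (329 + A)/(2*l) (L(l, A) = (329 + A)/((2*l)) = (329 + A)*(1/(2*l)) = (329 + A)/(2*l))
h = 814997006830/9 (h = (-114893 + 365673)*(361107 + (329 - 558)/(2*(-251 + 260))) = 250780*(361107 + (½)*(-229)/9) = 250780*(361107 + (½)*(⅑)*(-229)) = 250780*(361107 - 229/18) = 250780*(6499697/18) = 814997006830/9 ≈ 9.0555e+10)
h/((530*(-829))) = 814997006830/(9*((530*(-829)))) = (814997006830/9)/(-439370) = (814997006830/9)*(-1/439370) = -81499700683/395433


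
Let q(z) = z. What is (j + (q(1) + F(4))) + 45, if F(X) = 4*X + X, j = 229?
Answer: 295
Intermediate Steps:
F(X) = 5*X
(j + (q(1) + F(4))) + 45 = (229 + (1 + 5*4)) + 45 = (229 + (1 + 20)) + 45 = (229 + 21) + 45 = 250 + 45 = 295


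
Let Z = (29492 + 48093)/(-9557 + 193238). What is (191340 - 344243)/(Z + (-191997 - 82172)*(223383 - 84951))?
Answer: 28085375943/6971385142994863 ≈ 4.0287e-6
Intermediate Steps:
Z = 77585/183681 ≈ 0.42239
(191340 - 344243)/(Z + (-191997 - 82172)*(223383 - 84951)) = (191340 - 344243)/(77585/183681 + (-191997 - 82172)*(223383 - 84951)) = -152903/(77585/183681 - 274169*138432) = -152903/(77585/183681 - 37953763008) = -152903/(-6971385142994863/183681) = -152903*(-183681/6971385142994863) = 28085375943/6971385142994863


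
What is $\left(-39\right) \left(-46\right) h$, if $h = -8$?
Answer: $-14352$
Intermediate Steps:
$\left(-39\right) \left(-46\right) h = \left(-39\right) \left(-46\right) \left(-8\right) = 1794 \left(-8\right) = -14352$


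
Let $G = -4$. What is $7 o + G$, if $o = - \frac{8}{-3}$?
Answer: $\frac{44}{3} \approx 14.667$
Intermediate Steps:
$o = \frac{8}{3}$ ($o = \left(-8\right) \left(- \frac{1}{3}\right) = \frac{8}{3} \approx 2.6667$)
$7 o + G = 7 \cdot \frac{8}{3} - 4 = \frac{56}{3} - 4 = \frac{44}{3}$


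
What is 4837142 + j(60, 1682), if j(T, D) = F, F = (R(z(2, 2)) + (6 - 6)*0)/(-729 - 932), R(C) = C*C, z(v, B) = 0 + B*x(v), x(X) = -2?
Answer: 8034492846/1661 ≈ 4.8371e+6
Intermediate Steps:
z(v, B) = -2*B (z(v, B) = 0 + B*(-2) = 0 - 2*B = -2*B)
R(C) = C²
F = -16/1661 (F = ((-2*2)² + (6 - 6)*0)/(-729 - 932) = ((-4)² + 0*0)/(-1661) = (16 + 0)*(-1/1661) = 16*(-1/1661) = -16/1661 ≈ -0.0096328)
j(T, D) = -16/1661
4837142 + j(60, 1682) = 4837142 - 16/1661 = 8034492846/1661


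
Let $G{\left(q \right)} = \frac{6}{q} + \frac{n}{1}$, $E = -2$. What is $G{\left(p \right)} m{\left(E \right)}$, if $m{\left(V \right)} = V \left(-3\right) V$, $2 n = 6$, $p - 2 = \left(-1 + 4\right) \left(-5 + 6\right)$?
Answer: $- \frac{252}{5} \approx -50.4$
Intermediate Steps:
$p = 5$ ($p = 2 + \left(-1 + 4\right) \left(-5 + 6\right) = 2 + 3 \cdot 1 = 2 + 3 = 5$)
$n = 3$ ($n = \frac{1}{2} \cdot 6 = 3$)
$G{\left(q \right)} = 3 + \frac{6}{q}$ ($G{\left(q \right)} = \frac{6}{q} + \frac{3}{1} = \frac{6}{q} + 3 \cdot 1 = \frac{6}{q} + 3 = 3 + \frac{6}{q}$)
$m{\left(V \right)} = - 3 V^{2}$ ($m{\left(V \right)} = - 3 V V = - 3 V^{2}$)
$G{\left(p \right)} m{\left(E \right)} = \left(3 + \frac{6}{5}\right) \left(- 3 \left(-2\right)^{2}\right) = \left(3 + 6 \cdot \frac{1}{5}\right) \left(\left(-3\right) 4\right) = \left(3 + \frac{6}{5}\right) \left(-12\right) = \frac{21}{5} \left(-12\right) = - \frac{252}{5}$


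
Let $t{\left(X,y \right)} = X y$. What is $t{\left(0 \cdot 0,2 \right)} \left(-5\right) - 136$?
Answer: $-136$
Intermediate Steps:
$t{\left(0 \cdot 0,2 \right)} \left(-5\right) - 136 = 0 \cdot 0 \cdot 2 \left(-5\right) - 136 = 0 \cdot 2 \left(-5\right) - 136 = 0 \left(-5\right) - 136 = 0 - 136 = -136$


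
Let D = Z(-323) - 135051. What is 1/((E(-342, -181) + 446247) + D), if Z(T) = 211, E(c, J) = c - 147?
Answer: 1/310918 ≈ 3.2163e-6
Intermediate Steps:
E(c, J) = -147 + c
D = -134840 (D = 211 - 135051 = -134840)
1/((E(-342, -181) + 446247) + D) = 1/(((-147 - 342) + 446247) - 134840) = 1/((-489 + 446247) - 134840) = 1/(445758 - 134840) = 1/310918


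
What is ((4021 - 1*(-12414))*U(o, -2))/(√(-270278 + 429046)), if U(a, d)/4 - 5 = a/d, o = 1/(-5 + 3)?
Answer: 345135*√9923/39692 ≈ 866.18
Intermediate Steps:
o = -½ (o = 1/(-2) = -½ ≈ -0.50000)
U(a, d) = 20 + 4*a/d (U(a, d) = 20 + 4*(a/d) = 20 + 4*a/d)
((4021 - 1*(-12414))*U(o, -2))/(√(-270278 + 429046)) = ((4021 - 1*(-12414))*(20 + 4*(-½)/(-2)))/(√(-270278 + 429046)) = ((4021 + 12414)*(20 + 4*(-½)*(-½)))/(√158768) = (16435*(20 + 1))/((4*√9923)) = (16435*21)*(√9923/39692) = 345135*(√9923/39692) = 345135*√9923/39692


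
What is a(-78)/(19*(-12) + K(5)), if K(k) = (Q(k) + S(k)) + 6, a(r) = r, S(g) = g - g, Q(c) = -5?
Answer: 78/227 ≈ 0.34361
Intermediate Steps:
S(g) = 0
K(k) = 1 (K(k) = (-5 + 0) + 6 = -5 + 6 = 1)
a(-78)/(19*(-12) + K(5)) = -78/(19*(-12) + 1) = -78/(-228 + 1) = -78/(-227) = -78*(-1/227) = 78/227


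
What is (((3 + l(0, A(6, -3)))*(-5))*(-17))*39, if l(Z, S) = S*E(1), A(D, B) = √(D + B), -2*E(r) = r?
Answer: 9945 - 3315*√3/2 ≈ 7074.1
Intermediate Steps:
E(r) = -r/2
A(D, B) = √(B + D)
l(Z, S) = -S/2 (l(Z, S) = S*(-½*1) = S*(-½) = -S/2)
(((3 + l(0, A(6, -3)))*(-5))*(-17))*39 = (((3 - √(-3 + 6)/2)*(-5))*(-17))*39 = (((3 - √3/2)*(-5))*(-17))*39 = ((-15 + 5*√3/2)*(-17))*39 = (255 - 85*√3/2)*39 = 9945 - 3315*√3/2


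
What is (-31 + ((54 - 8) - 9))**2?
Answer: 36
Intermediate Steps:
(-31 + ((54 - 8) - 9))**2 = (-31 + (46 - 9))**2 = (-31 + 37)**2 = 6**2 = 36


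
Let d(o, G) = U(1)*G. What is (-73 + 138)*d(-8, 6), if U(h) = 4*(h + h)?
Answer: 3120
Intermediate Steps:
U(h) = 8*h (U(h) = 4*(2*h) = 8*h)
d(o, G) = 8*G (d(o, G) = (8*1)*G = 8*G)
(-73 + 138)*d(-8, 6) = (-73 + 138)*(8*6) = 65*48 = 3120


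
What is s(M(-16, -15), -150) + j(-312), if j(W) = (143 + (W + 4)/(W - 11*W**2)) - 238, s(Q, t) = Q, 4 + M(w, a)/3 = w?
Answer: -41504893/267774 ≈ -155.00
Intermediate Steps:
M(w, a) = -12 + 3*w
j(W) = -95 + (4 + W)/(W - 11*W**2) (j(W) = (143 + (4 + W)/(W - 11*W**2)) - 238 = -95 + (4 + W)/(W - 11*W**2))
s(M(-16, -15), -150) + j(-312) = (-12 + 3*(-16)) + (-4 - 1045*(-312)**2 + 94*(-312))/((-312)*(-1 + 11*(-312))) = (-12 - 48) - (-4 - 1045*97344 - 29328)/(312*(-1 - 3432)) = -60 - 1/312*(-4 - 101724480 - 29328)/(-3433) = -60 - 1/312*(-1/3433)*(-101753812) = -60 - 25438453/267774 = -41504893/267774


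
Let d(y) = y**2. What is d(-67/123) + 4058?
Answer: 61397971/15129 ≈ 4058.3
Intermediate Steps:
d(-67/123) + 4058 = (-67/123)**2 + 4058 = 4489/15129 + 4058 = 61397971/15129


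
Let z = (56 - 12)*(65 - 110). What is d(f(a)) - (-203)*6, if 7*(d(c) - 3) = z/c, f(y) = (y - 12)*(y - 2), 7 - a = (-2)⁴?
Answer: 59769/49 ≈ 1219.8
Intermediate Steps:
a = -9 (a = 7 - 1*(-2)⁴ = 7 - 1*16 = 7 - 16 = -9)
z = -1980 (z = 44*(-45) = -1980)
f(y) = (-12 + y)*(-2 + y)
d(c) = 3 - 1980/(7*c) (d(c) = 3 + (-1980/c)/7 = 3 - 1980/(7*c))
d(f(a)) - (-203)*6 = (3 - 1980/(7*(24 + (-9)² - 14*(-9)))) - (-203)*6 = (3 - 1980/(7*(24 + 81 + 126))) - 1*(-1218) = (3 - 1980/7/231) + 1218 = (3 - 1980/7*1/231) + 1218 = (3 - 60/49) + 1218 = 87/49 + 1218 = 59769/49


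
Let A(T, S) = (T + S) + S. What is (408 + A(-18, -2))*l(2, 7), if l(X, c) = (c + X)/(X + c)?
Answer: 386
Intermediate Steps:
l(X, c) = 1 (l(X, c) = (X + c)/(X + c) = 1)
A(T, S) = T + 2*S (A(T, S) = (S + T) + S = T + 2*S)
(408 + A(-18, -2))*l(2, 7) = (408 + (-18 + 2*(-2)))*1 = (408 + (-18 - 4))*1 = (408 - 22)*1 = 386*1 = 386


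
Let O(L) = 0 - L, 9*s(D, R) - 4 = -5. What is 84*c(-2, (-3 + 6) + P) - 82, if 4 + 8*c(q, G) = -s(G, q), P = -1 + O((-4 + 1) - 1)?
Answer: -737/6 ≈ -122.83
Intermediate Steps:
s(D, R) = -⅑ (s(D, R) = 4/9 + (⅑)*(-5) = 4/9 - 5/9 = -⅑)
O(L) = -L
P = 3 (P = -1 - ((-4 + 1) - 1) = -1 - (-3 - 1) = -1 - 1*(-4) = -1 + 4 = 3)
c(q, G) = -35/72 (c(q, G) = -½ + (-1*(-⅑))/8 = -½ + (⅛)*(⅑) = -½ + 1/72 = -35/72)
84*c(-2, (-3 + 6) + P) - 82 = 84*(-35/72) - 82 = -245/6 - 82 = -737/6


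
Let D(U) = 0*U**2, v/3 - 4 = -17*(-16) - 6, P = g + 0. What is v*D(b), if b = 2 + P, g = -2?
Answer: 0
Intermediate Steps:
P = -2 (P = -2 + 0 = -2)
b = 0 (b = 2 - 2 = 0)
v = 810 (v = 12 + 3*(-17*(-16) - 6) = 12 + 3*(272 - 6) = 12 + 3*266 = 12 + 798 = 810)
D(U) = 0
v*D(b) = 810*0 = 0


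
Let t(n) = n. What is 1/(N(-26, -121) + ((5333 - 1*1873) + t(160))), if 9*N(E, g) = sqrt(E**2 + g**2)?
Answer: 293220/1061441083 - 153*sqrt(53)/1061441083 ≈ 0.00027520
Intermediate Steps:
N(E, g) = sqrt(E**2 + g**2)/9
1/(N(-26, -121) + ((5333 - 1*1873) + t(160))) = 1/(sqrt((-26)**2 + (-121)**2)/9 + ((5333 - 1*1873) + 160)) = 1/(sqrt(676 + 14641)/9 + ((5333 - 1873) + 160)) = 1/(sqrt(15317)/9 + (3460 + 160)) = 1/((17*sqrt(53))/9 + 3620) = 1/(17*sqrt(53)/9 + 3620) = 1/(3620 + 17*sqrt(53)/9)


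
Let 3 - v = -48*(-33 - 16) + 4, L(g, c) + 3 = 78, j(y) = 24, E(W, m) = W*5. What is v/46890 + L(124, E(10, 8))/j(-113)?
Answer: 576713/187560 ≈ 3.0748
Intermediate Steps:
E(W, m) = 5*W
L(g, c) = 75 (L(g, c) = -3 + 78 = 75)
v = -2353 (v = 3 - (-48*(-33 - 16) + 4) = 3 - (-48*(-49) + 4) = 3 - (2352 + 4) = 3 - 1*2356 = 3 - 2356 = -2353)
v/46890 + L(124, E(10, 8))/j(-113) = -2353/46890 + 75/24 = -2353*1/46890 + 75*(1/24) = -2353/46890 + 25/8 = 576713/187560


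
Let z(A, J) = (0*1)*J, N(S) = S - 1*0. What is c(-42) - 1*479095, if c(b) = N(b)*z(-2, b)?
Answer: -479095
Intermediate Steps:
N(S) = S (N(S) = S + 0 = S)
z(A, J) = 0 (z(A, J) = 0*J = 0)
c(b) = 0 (c(b) = b*0 = 0)
c(-42) - 1*479095 = 0 - 1*479095 = 0 - 479095 = -479095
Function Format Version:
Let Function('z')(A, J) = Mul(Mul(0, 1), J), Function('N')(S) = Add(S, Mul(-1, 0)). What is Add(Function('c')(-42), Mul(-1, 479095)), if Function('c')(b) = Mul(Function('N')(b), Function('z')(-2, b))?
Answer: -479095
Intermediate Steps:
Function('N')(S) = S (Function('N')(S) = Add(S, 0) = S)
Function('z')(A, J) = 0 (Function('z')(A, J) = Mul(0, J) = 0)
Function('c')(b) = 0 (Function('c')(b) = Mul(b, 0) = 0)
Add(Function('c')(-42), Mul(-1, 479095)) = Add(0, Mul(-1, 479095)) = Add(0, -479095) = -479095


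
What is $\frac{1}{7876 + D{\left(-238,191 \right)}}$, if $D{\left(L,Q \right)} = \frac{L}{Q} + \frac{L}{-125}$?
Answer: $\frac{23875}{188055208} \approx 0.00012696$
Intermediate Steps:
$D{\left(L,Q \right)} = - \frac{L}{125} + \frac{L}{Q}$ ($D{\left(L,Q \right)} = \frac{L}{Q} + L \left(- \frac{1}{125}\right) = \frac{L}{Q} - \frac{L}{125} = - \frac{L}{125} + \frac{L}{Q}$)
$\frac{1}{7876 + D{\left(-238,191 \right)}} = \frac{1}{7876 - \left(- \frac{238}{125} + \frac{238}{191}\right)} = \frac{1}{7876 + \left(\frac{238}{125} - \frac{238}{191}\right)} = \frac{1}{7876 + \frac{15708}{23875}} = \frac{1}{\frac{188055208}{23875}} = \frac{23875}{188055208}$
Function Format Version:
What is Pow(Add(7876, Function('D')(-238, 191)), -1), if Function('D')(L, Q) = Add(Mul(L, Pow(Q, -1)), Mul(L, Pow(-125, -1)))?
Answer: Rational(23875, 188055208) ≈ 0.00012696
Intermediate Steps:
Function('D')(L, Q) = Add(Mul(Rational(-1, 125), L), Mul(L, Pow(Q, -1))) (Function('D')(L, Q) = Add(Mul(L, Pow(Q, -1)), Mul(L, Rational(-1, 125))) = Add(Mul(L, Pow(Q, -1)), Mul(Rational(-1, 125), L)) = Add(Mul(Rational(-1, 125), L), Mul(L, Pow(Q, -1))))
Pow(Add(7876, Function('D')(-238, 191)), -1) = Pow(Add(7876, Add(Mul(Rational(-1, 125), -238), Mul(-238, Pow(191, -1)))), -1) = Pow(Add(7876, Add(Rational(238, 125), Mul(-238, Rational(1, 191)))), -1) = Pow(Add(7876, Add(Rational(238, 125), Rational(-238, 191))), -1) = Pow(Add(7876, Rational(15708, 23875)), -1) = Pow(Rational(188055208, 23875), -1) = Rational(23875, 188055208)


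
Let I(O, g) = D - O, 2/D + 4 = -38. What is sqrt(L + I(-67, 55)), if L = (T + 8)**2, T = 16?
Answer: sqrt(283542)/21 ≈ 25.357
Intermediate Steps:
D = -1/21 (D = 2/(-4 - 38) = 2/(-42) = 2*(-1/42) = -1/21 ≈ -0.047619)
L = 576 (L = (16 + 8)**2 = 24**2 = 576)
I(O, g) = -1/21 - O
sqrt(L + I(-67, 55)) = sqrt(576 + (-1/21 - 1*(-67))) = sqrt(576 + (-1/21 + 67)) = sqrt(576 + 1406/21) = sqrt(13502/21) = sqrt(283542)/21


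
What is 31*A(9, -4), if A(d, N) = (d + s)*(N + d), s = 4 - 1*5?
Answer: 1240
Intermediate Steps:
s = -1 (s = 4 - 5 = -1)
A(d, N) = (-1 + d)*(N + d) (A(d, N) = (d - 1)*(N + d) = (-1 + d)*(N + d))
31*A(9, -4) = 31*(9² - 1*(-4) - 1*9 - 4*9) = 31*(81 + 4 - 9 - 36) = 31*40 = 1240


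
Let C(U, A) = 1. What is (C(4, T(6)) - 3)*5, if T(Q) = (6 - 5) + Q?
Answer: -10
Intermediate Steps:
T(Q) = 1 + Q
(C(4, T(6)) - 3)*5 = (1 - 3)*5 = -2*5 = -10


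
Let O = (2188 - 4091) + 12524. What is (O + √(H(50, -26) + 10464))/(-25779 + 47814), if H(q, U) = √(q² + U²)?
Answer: 817/1695 + √(10464 + 2*√794)/22035 ≈ 0.48666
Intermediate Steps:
H(q, U) = √(U² + q²)
O = 10621 (O = -1903 + 12524 = 10621)
(O + √(H(50, -26) + 10464))/(-25779 + 47814) = (10621 + √(√((-26)² + 50²) + 10464))/(-25779 + 47814) = (10621 + √(√(676 + 2500) + 10464))/22035 = (10621 + √(√3176 + 10464))*(1/22035) = (10621 + √(2*√794 + 10464))*(1/22035) = (10621 + √(10464 + 2*√794))*(1/22035) = 817/1695 + √(10464 + 2*√794)/22035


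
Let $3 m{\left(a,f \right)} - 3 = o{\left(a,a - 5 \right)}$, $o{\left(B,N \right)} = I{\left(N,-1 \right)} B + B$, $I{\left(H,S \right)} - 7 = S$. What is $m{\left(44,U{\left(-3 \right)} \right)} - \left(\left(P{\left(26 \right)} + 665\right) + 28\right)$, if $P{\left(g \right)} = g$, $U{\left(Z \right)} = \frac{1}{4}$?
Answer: $- \frac{1846}{3} \approx -615.33$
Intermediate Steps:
$U{\left(Z \right)} = \frac{1}{4}$
$I{\left(H,S \right)} = 7 + S$
$o{\left(B,N \right)} = 7 B$ ($o{\left(B,N \right)} = \left(7 - 1\right) B + B = 6 B + B = 7 B$)
$m{\left(a,f \right)} = 1 + \frac{7 a}{3}$
$m{\left(44,U{\left(-3 \right)} \right)} - \left(\left(P{\left(26 \right)} + 665\right) + 28\right) = \left(1 + \frac{7}{3} \cdot 44\right) - \left(\left(26 + 665\right) + 28\right) = \left(1 + \frac{308}{3}\right) - \left(691 + 28\right) = \frac{311}{3} - 719 = - \frac{1846}{3}$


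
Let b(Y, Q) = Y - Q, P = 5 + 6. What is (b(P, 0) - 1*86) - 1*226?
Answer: -301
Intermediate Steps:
P = 11
(b(P, 0) - 1*86) - 1*226 = ((11 - 1*0) - 1*86) - 1*226 = ((11 + 0) - 86) - 226 = (11 - 86) - 226 = -75 - 226 = -301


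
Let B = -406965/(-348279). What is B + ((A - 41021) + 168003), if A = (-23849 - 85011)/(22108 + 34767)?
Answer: 167686095582079/1320557875 ≈ 1.2698e+5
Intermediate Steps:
A = -21772/11375 (A = -108860/56875 = -108860*1/56875 = -21772/11375 ≈ -1.9140)
B = 135655/116093 (B = -406965*(-1/348279) = 135655/116093 ≈ 1.1685)
B + ((A - 41021) + 168003) = 135655/116093 + ((-21772/11375 - 41021) + 168003) = 135655/116093 + (-466635647/11375 + 168003) = 135655/116093 + 1444398478/11375 = 167686095582079/1320557875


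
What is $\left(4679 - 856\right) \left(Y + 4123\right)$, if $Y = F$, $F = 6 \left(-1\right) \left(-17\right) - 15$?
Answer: $16094830$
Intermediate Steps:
$F = 87$ ($F = \left(-6\right) \left(-17\right) - 15 = 102 - 15 = 87$)
$Y = 87$
$\left(4679 - 856\right) \left(Y + 4123\right) = \left(4679 - 856\right) \left(87 + 4123\right) = 3823 \cdot 4210 = 16094830$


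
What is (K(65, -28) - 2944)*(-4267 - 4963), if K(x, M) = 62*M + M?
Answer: 43454840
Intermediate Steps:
K(x, M) = 63*M
(K(65, -28) - 2944)*(-4267 - 4963) = (63*(-28) - 2944)*(-4267 - 4963) = (-1764 - 2944)*(-9230) = -4708*(-9230) = 43454840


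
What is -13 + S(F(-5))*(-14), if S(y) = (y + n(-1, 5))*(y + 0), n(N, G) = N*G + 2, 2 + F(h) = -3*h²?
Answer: -86253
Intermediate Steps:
F(h) = -2 - 3*h²
n(N, G) = 2 + G*N (n(N, G) = G*N + 2 = 2 + G*N)
S(y) = y*(-3 + y) (S(y) = (y + (2 + 5*(-1)))*(y + 0) = (y + (2 - 5))*y = (y - 3)*y = (-3 + y)*y = y*(-3 + y))
-13 + S(F(-5))*(-14) = -13 + ((-2 - 3*(-5)²)*(-3 + (-2 - 3*(-5)²)))*(-14) = -13 + ((-2 - 3*25)*(-3 + (-2 - 3*25)))*(-14) = -13 + ((-2 - 75)*(-3 + (-2 - 75)))*(-14) = -13 - 77*(-3 - 77)*(-14) = -13 - 77*(-80)*(-14) = -13 + 6160*(-14) = -13 - 86240 = -86253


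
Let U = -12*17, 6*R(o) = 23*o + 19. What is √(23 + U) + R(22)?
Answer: 175/2 + I*√181 ≈ 87.5 + 13.454*I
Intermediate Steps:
R(o) = 19/6 + 23*o/6 (R(o) = (23*o + 19)/6 = (19 + 23*o)/6 = 19/6 + 23*o/6)
U = -204
√(23 + U) + R(22) = √(23 - 204) + (19/6 + (23/6)*22) = √(-181) + (19/6 + 253/3) = I*√181 + 175/2 = 175/2 + I*√181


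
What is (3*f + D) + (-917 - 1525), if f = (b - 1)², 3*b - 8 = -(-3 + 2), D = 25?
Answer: -2405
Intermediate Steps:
b = 3 (b = 8/3 + (-(-3 + 2))/3 = 8/3 + (-1*(-1))/3 = 8/3 + (⅓)*1 = 8/3 + ⅓ = 3)
f = 4 (f = (3 - 1)² = 2² = 4)
(3*f + D) + (-917 - 1525) = (3*4 + 25) + (-917 - 1525) = (12 + 25) - 2442 = 37 - 2442 = -2405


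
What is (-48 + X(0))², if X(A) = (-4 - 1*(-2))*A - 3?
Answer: 2601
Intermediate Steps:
X(A) = -3 - 2*A (X(A) = (-4 + 2)*A - 3 = -2*A - 3 = -3 - 2*A)
(-48 + X(0))² = (-48 + (-3 - 2*0))² = (-48 + (-3 + 0))² = (-48 - 3)² = (-51)² = 2601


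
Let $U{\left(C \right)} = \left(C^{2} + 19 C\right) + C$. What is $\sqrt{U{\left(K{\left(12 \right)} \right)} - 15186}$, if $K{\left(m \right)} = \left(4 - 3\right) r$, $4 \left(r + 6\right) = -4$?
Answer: $i \sqrt{15277} \approx 123.6 i$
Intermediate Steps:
$r = -7$ ($r = -6 + \frac{1}{4} \left(-4\right) = -6 - 1 = -7$)
$K{\left(m \right)} = -7$ ($K{\left(m \right)} = \left(4 - 3\right) \left(-7\right) = 1 \left(-7\right) = -7$)
$U{\left(C \right)} = C^{2} + 20 C$
$\sqrt{U{\left(K{\left(12 \right)} \right)} - 15186} = \sqrt{- 7 \left(20 - 7\right) - 15186} = \sqrt{\left(-7\right) 13 - 15186} = \sqrt{-91 - 15186} = \sqrt{-15277} = i \sqrt{15277}$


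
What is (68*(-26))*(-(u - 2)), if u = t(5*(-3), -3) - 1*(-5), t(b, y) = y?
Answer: 0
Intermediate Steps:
u = 2 (u = -3 - 1*(-5) = -3 + 5 = 2)
(68*(-26))*(-(u - 2)) = (68*(-26))*(-(2 - 2)) = -(-1768)*0 = -1768*0 = 0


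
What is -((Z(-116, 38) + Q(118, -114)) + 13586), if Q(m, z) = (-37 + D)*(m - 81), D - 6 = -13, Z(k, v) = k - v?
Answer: -11804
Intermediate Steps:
D = -7 (D = 6 - 13 = -7)
Q(m, z) = 3564 - 44*m (Q(m, z) = (-37 - 7)*(m - 81) = -44*(-81 + m) = 3564 - 44*m)
-((Z(-116, 38) + Q(118, -114)) + 13586) = -(((-116 - 1*38) + (3564 - 44*118)) + 13586) = -(((-116 - 38) + (3564 - 5192)) + 13586) = -((-154 - 1628) + 13586) = -(-1782 + 13586) = -1*11804 = -11804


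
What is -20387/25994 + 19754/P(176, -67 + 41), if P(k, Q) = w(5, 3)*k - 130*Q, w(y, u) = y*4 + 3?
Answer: 45256355/24135429 ≈ 1.8751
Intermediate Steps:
w(y, u) = 3 + 4*y (w(y, u) = 4*y + 3 = 3 + 4*y)
P(k, Q) = -130*Q + 23*k (P(k, Q) = (3 + 4*5)*k - 130*Q = (3 + 20)*k - 130*Q = 23*k - 130*Q = -130*Q + 23*k)
-20387/25994 + 19754/P(176, -67 + 41) = -20387/25994 + 19754/(-130*(-67 + 41) + 23*176) = -20387*1/25994 + 19754/(-130*(-26) + 4048) = -20387/25994 + 19754/(3380 + 4048) = -20387/25994 + 19754/7428 = -20387/25994 + 19754*(1/7428) = -20387/25994 + 9877/3714 = 45256355/24135429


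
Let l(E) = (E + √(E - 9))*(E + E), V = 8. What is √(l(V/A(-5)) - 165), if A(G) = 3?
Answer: √(-1357 + 16*I*√57)/3 ≈ 0.54599 + 12.291*I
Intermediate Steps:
l(E) = 2*E*(E + √(-9 + E)) (l(E) = (E + √(-9 + E))*(2*E) = 2*E*(E + √(-9 + E)))
√(l(V/A(-5)) - 165) = √(2*(8/3)*(8/3 + √(-9 + 8/3)) - 165) = √(2*(8/3)*(8/3 + √(-19/3)) - 165) = √(2*(8/3)*(8/3 + I*√57/3) - 165) = √((128/9 + 16*I*√57/9) - 165) = √(-1357/9 + 16*I*√57/9)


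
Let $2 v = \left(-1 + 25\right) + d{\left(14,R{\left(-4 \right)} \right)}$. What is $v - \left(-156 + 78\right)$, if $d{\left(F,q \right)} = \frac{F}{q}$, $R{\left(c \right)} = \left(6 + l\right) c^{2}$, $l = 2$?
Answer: $\frac{11527}{128} \approx 90.055$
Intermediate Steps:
$R{\left(c \right)} = 8 c^{2}$ ($R{\left(c \right)} = \left(6 + 2\right) c^{2} = 8 c^{2}$)
$v = \frac{1543}{128}$ ($v = \frac{\left(-1 + 25\right) + \frac{14}{8 \left(-4\right)^{2}}}{2} = \frac{24 + \frac{14}{8 \cdot 16}}{2} = \frac{24 + \frac{14}{128}}{2} = \frac{24 + 14 \cdot \frac{1}{128}}{2} = \frac{24 + \frac{7}{64}}{2} = \frac{1}{2} \cdot \frac{1543}{64} = \frac{1543}{128} \approx 12.055$)
$v - \left(-156 + 78\right) = \frac{1543}{128} - \left(-156 + 78\right) = \frac{1543}{128} - -78 = \frac{1543}{128} + 78 = \frac{11527}{128}$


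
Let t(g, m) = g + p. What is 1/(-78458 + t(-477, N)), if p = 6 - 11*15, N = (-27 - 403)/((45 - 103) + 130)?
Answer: -1/79094 ≈ -1.2643e-5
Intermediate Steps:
N = -215/36 (N = -430/(-58 + 130) = -430/72 = -430*1/72 = -215/36 ≈ -5.9722)
p = -159 (p = 6 - 165 = -159)
t(g, m) = -159 + g (t(g, m) = g - 159 = -159 + g)
1/(-78458 + t(-477, N)) = 1/(-78458 + (-159 - 477)) = 1/(-78458 - 636) = 1/(-79094) = -1/79094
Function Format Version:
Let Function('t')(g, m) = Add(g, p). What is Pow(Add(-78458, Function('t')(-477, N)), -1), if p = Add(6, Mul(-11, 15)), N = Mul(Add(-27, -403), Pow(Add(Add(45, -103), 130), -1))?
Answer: Rational(-1, 79094) ≈ -1.2643e-5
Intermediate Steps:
N = Rational(-215, 36) (N = Mul(-430, Pow(Add(-58, 130), -1)) = Mul(-430, Pow(72, -1)) = Mul(-430, Rational(1, 72)) = Rational(-215, 36) ≈ -5.9722)
p = -159 (p = Add(6, -165) = -159)
Function('t')(g, m) = Add(-159, g) (Function('t')(g, m) = Add(g, -159) = Add(-159, g))
Pow(Add(-78458, Function('t')(-477, N)), -1) = Pow(Add(-78458, Add(-159, -477)), -1) = Pow(Add(-78458, -636), -1) = Pow(-79094, -1) = Rational(-1, 79094)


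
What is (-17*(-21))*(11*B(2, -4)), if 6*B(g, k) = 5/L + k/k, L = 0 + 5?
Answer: 1309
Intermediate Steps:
L = 5
B(g, k) = ⅓ (B(g, k) = (5/5 + k/k)/6 = (5*(⅕) + 1)/6 = (1 + 1)/6 = (⅙)*2 = ⅓)
(-17*(-21))*(11*B(2, -4)) = (-17*(-21))*(11*(⅓)) = 357*(11/3) = 1309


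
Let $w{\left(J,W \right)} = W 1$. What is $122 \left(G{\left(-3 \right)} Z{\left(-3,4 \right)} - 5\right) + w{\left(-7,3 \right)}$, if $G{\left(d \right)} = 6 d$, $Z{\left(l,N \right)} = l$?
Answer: $5981$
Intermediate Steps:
$w{\left(J,W \right)} = W$
$122 \left(G{\left(-3 \right)} Z{\left(-3,4 \right)} - 5\right) + w{\left(-7,3 \right)} = 122 \left(6 \left(-3\right) \left(-3\right) - 5\right) + 3 = 122 \left(\left(-18\right) \left(-3\right) - 5\right) + 3 = 122 \left(54 - 5\right) + 3 = 122 \cdot 49 + 3 = 5978 + 3 = 5981$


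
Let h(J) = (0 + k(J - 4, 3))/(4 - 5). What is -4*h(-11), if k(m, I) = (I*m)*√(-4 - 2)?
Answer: -180*I*√6 ≈ -440.91*I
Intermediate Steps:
k(m, I) = I*I*m*√6 (k(m, I) = (I*m)*√(-6) = (I*m)*(I*√6) = I*I*m*√6)
h(J) = -3*I*√6*(-4 + J) (h(J) = (0 + I*3*(J - 4)*√6)/(4 - 5) = (0 + I*3*(-4 + J)*√6)/(-1) = (0 + 3*I*√6*(-4 + J))*(-1) = (3*I*√6*(-4 + J))*(-1) = -3*I*√6*(-4 + J))
-4*h(-11) = -12*I*√6*(4 - 1*(-11)) = -12*I*√6*(4 + 11) = -12*I*√6*15 = -180*I*√6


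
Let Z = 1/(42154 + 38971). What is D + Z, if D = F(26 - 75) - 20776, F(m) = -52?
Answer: -1689671499/81125 ≈ -20828.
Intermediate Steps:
Z = 1/81125 ≈ 1.2327e-5
D = -20828 (D = -52 - 20776 = -20828)
D + Z = -20828 + 1/81125 = -1689671499/81125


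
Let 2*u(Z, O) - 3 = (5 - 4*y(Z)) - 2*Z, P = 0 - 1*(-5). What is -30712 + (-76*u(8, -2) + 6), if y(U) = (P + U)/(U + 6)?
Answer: -211826/7 ≈ -30261.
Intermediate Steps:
P = 5 (P = 0 + 5 = 5)
y(U) = (5 + U)/(6 + U) (y(U) = (5 + U)/(U + 6) = (5 + U)/(6 + U))
u(Z, O) = 4 - Z - 2*(5 + Z)/(6 + Z) (u(Z, O) = 3/2 + ((5 - 4*(5 + Z)/(6 + Z)) - 2*Z)/2 = 3/2 + (5 - 2*Z - 4*(5 + Z)/(6 + Z))/2 = 3/2 + (5/2 - Z - 2*(5 + Z)/(6 + Z)) = 4 - Z - 2*(5 + Z)/(6 + Z))
-30712 + (-76*u(8, -2) + 6) = -30712 + (-76*(14 - 1*8**2 - 4*8)/(6 + 8) + 6) = -30712 + (-76*(14 - 1*64 - 32)/14 + 6) = -30712 + (-38*(14 - 64 - 32)/7 + 6) = -30712 + (-38*(-82)/7 + 6) = -30712 + (-76*(-41/7) + 6) = -30712 + (3116/7 + 6) = -30712 + 3158/7 = -211826/7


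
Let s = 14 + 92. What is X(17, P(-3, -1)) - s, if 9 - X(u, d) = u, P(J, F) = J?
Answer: -114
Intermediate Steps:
s = 106
X(u, d) = 9 - u
X(17, P(-3, -1)) - s = (9 - 1*17) - 1*106 = (9 - 17) - 106 = -8 - 106 = -114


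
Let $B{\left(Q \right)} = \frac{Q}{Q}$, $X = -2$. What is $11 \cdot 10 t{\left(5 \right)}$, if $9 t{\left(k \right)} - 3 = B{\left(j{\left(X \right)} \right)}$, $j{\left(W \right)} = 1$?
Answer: $\frac{440}{9} \approx 48.889$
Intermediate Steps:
$B{\left(Q \right)} = 1$
$t{\left(k \right)} = \frac{4}{9}$ ($t{\left(k \right)} = \frac{1}{3} + \frac{1}{9} \cdot 1 = \frac{1}{3} + \frac{1}{9} = \frac{4}{9}$)
$11 \cdot 10 t{\left(5 \right)} = 11 \cdot 10 \cdot \frac{4}{9} = 110 \cdot \frac{4}{9} = \frac{440}{9}$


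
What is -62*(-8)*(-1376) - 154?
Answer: -682650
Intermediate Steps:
-62*(-8)*(-1376) - 154 = 496*(-1376) - 154 = -682496 - 154 = -682650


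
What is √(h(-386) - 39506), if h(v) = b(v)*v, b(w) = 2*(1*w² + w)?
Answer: I*√114766426 ≈ 10713.0*I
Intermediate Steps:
b(w) = 2*w + 2*w² (b(w) = 2*(w² + w) = 2*(w + w²) = 2*w + 2*w²)
h(v) = 2*v²*(1 + v) (h(v) = (2*v*(1 + v))*v = 2*v²*(1 + v))
√(h(-386) - 39506) = √(2*(-386)²*(1 - 386) - 39506) = √(2*148996*(-385) - 39506) = √(-114726920 - 39506) = √(-114766426) = I*√114766426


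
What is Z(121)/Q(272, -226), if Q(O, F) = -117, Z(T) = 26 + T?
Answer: -49/39 ≈ -1.2564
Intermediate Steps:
Z(121)/Q(272, -226) = (26 + 121)/(-117) = 147*(-1/117) = -49/39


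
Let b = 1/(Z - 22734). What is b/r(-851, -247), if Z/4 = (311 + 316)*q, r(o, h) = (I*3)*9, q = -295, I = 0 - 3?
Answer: 1/61770114 ≈ 1.6189e-8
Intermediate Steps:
I = -3
r(o, h) = -81 (r(o, h) = -3*3*9 = -9*9 = -81)
Z = -739860 (Z = 4*((311 + 316)*(-295)) = 4*(627*(-295)) = 4*(-184965) = -739860)
b = -1/762594 (b = 1/(-739860 - 22734) = 1/(-762594) = -1/762594 ≈ -1.3113e-6)
b/r(-851, -247) = -1/762594/(-81) = -1/762594*(-1/81) = 1/61770114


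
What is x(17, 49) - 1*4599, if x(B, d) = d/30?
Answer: -137921/30 ≈ -4597.4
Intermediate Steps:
x(B, d) = d/30 (x(B, d) = d*(1/30) = d/30)
x(17, 49) - 1*4599 = (1/30)*49 - 1*4599 = 49/30 - 4599 = -137921/30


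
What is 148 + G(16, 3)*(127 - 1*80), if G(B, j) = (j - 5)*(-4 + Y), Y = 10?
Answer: -416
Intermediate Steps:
G(B, j) = -30 + 6*j (G(B, j) = (j - 5)*(-4 + 10) = (-5 + j)*6 = -30 + 6*j)
148 + G(16, 3)*(127 - 1*80) = 148 + (-30 + 6*3)*(127 - 1*80) = 148 + (-30 + 18)*(127 - 80) = 148 - 12*47 = 148 - 564 = -416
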